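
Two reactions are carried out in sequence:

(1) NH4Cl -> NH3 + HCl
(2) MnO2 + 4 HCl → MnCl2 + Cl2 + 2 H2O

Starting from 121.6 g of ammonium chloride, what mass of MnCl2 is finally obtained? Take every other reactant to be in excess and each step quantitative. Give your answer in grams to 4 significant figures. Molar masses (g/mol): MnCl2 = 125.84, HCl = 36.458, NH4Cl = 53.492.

n(NH4Cl) = 121.60 / 53.492 = 2.2732 mol.
Step 1 gives a 1:1 ratio of NH4Cl to HCl, so n(HCl) = 2.2732 mol.
In step 2 the HCl:MnCl2 ratio is 4:1, so n(MnCl2) = 0.56831 mol.
Mass of MnCl2 = 0.56831 × 125.84 = 71.516 g.

71.52 g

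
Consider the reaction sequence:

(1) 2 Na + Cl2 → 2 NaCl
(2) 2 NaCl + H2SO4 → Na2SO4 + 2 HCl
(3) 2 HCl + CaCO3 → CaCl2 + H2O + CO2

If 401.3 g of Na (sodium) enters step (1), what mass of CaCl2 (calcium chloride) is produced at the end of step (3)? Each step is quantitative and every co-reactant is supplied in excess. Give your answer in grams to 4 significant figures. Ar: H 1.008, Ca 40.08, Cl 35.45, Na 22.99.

968.6 g

M(Na) = 22.99 g/mol.
M(CaCl2) = 40.08 + 2(35.45) = 110.98 g/mol.
n(Na) = 401.3 / 22.99 = 17.455 mol.
Reaction (1): Na→NaCl ratio 2:2 ⇒ n(NaCl) = 17.455 mol.
Reaction (2): NaCl→HCl ratio 2:2 ⇒ n(HCl) = 17.455 mol.
Reaction (3): HCl→CaCl2 ratio 2:1 ⇒ n(CaCl2) = 8.7277 mol.
Mass of CaCl2 = 8.7277 × 110.98 = 968.60 g.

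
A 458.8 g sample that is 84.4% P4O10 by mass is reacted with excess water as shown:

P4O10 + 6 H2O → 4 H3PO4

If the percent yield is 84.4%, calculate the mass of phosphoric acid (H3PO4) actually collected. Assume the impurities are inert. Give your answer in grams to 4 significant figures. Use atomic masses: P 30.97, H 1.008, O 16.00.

Pure P4O10 available = 458.8 g × 0.844 = 387.23 g.
M(P4O10) = 4(30.97) + 10(16.00) = 283.88 g/mol.
M(H3PO4) = 3(1.008) + 30.97 + 4(16.00) = 97.994 g/mol.
n(P4O10) = 387.23 g / 283.88 g/mol = 1.3641 mol.
From the equation the P4O10:H3PO4 mole ratio is 1:4, so n(H3PO4) = 1.3641 × 4/1 = 5.4562 mol.
Mass of H3PO4 = 5.4562 mol × 97.994 g/mol = 534.68 g.
Actual mass collected = 534.68 g × 0.844 = 451.27 g.

451.3 g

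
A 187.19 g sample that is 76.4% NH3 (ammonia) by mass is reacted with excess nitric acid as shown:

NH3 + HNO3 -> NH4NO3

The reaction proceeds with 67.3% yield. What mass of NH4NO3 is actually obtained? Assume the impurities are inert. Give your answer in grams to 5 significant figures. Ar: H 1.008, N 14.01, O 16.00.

Pure NH3 available = 187.19 g × 0.764 = 143.013 g.
M(NH3) = 14.01 + 3(1.008) = 17.034 g/mol.
M(NH4NO3) = 2(14.01) + 4(1.008) + 3(16.00) = 80.052 g/mol.
n(NH3) = 143.013 g / 17.034 g/mol = 8.39575 mol.
From the equation the NH3:NH4NO3 mole ratio is 1:1, so n(NH4NO3) = 8.39575 × 1/1 = 8.39575 mol.
Mass of NH4NO3 = 8.39575 mol × 80.052 g/mol = 672.096 g.
Actual mass collected = 672.096 g × 0.673 = 452.321 g.

452.32 g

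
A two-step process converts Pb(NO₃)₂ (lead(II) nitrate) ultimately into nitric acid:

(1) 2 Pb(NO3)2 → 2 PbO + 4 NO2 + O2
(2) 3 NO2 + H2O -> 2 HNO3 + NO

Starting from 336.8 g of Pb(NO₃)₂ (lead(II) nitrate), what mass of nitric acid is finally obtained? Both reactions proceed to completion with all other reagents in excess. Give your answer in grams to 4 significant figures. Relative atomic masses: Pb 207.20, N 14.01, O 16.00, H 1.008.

85.44 g

M(Pb(NO3)2) = 207.20 + 2(14.01) + 6(16.00) = 331.22 g/mol.
M(HNO3) = 1.008 + 14.01 + 3(16.00) = 63.018 g/mol.
n(Pb(NO3)2) = 336.80 / 331.22 = 1.0168 mol.
Step 1 gives a 2:4 ratio of Pb(NO3)2 to NO2, so n(NO2) = 2.0337 mol.
In step 2 the NO2:HNO3 ratio is 3:2, so n(HNO3) = 1.3558 mol.
Mass of HNO3 = 1.3558 × 63.018 = 85.440 g.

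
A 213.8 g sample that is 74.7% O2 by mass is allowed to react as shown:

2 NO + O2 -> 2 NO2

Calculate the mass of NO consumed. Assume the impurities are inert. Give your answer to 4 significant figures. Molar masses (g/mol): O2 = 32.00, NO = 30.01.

299.6 g

Mass of pure O2 = 213.8 g × 0.747 = 159.71 g.
n(O2) = 159.71 g / 32.00 g/mol = 4.9909 mol.
From the equation the O2:NO mole ratio is 1:2, so n(NO) = 4.9909 × 2/1 = 9.9818 mol.
Mass of NO = 9.9818 mol × 30.01 g/mol = 299.55 g.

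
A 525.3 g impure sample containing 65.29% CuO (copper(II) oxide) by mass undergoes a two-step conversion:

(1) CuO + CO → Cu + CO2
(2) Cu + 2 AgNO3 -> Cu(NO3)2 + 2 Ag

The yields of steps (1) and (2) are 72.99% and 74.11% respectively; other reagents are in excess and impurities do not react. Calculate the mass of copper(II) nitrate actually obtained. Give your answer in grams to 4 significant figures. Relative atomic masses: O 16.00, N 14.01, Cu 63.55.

437.4 g

Pure CuO = 525.3 × 0.6529 = 342.97 g.
M(CuO) = 63.55 + 16.00 = 79.55 g/mol.
M(Cu(NO3)2) = 63.55 + 2(14.01) + 6(16.00) = 187.57 g/mol.
n(CuO) = 342.97 / 79.55 = 4.3114 mol.
Step 1 (CuO:Cu = 1:1): theoretical n(Cu) = 4.3114 mol; at 72.99% yield, n(Cu) = 3.1469 mol.
Step 2 (Cu:Cu(NO3)2 = 1:1): theoretical n(Cu(NO3)2) = 3.1469 mol, so theoretical mass = 3.1469 × 187.57 = 590.26 g.
At 74.11% yield, actual mass of Cu(NO3)2 = 590.26 × 0.7411 = 437.44 g.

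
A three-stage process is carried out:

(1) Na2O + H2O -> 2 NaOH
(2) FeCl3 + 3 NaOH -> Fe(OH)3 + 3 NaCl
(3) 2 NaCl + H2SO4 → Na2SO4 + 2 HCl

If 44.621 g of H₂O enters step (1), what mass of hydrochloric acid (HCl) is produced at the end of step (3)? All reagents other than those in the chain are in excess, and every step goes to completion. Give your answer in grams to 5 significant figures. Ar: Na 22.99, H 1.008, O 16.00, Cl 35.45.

180.59 g

M(H2O) = 2(1.008) + 16.00 = 18.016 g/mol.
M(HCl) = 1.008 + 35.45 = 36.458 g/mol.
n(H2O) = 44.621 / 18.016 = 2.47674 mol.
Reaction (1): H2O→NaOH ratio 1:2 ⇒ n(NaOH) = 4.95349 mol.
Reaction (2): NaOH→NaCl ratio 3:3 ⇒ n(NaCl) = 4.95349 mol.
Reaction (3): NaCl→HCl ratio 2:2 ⇒ n(HCl) = 4.95349 mol.
Mass of HCl = 4.95349 × 36.458 = 180.594 g.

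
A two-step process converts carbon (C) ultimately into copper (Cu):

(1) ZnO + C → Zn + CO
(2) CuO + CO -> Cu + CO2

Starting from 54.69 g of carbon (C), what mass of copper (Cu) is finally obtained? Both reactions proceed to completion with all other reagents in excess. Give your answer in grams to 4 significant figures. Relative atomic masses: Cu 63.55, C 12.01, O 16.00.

289.4 g

M(C) = 12.01 g/mol.
M(Cu) = 63.55 g/mol.
n(C) = 54.690 / 12.01 = 4.5537 mol.
Step 1 gives a 1:1 ratio of C to CO, so n(CO) = 4.5537 mol.
In step 2 the CO:Cu ratio is 1:1, so n(Cu) = 4.5537 mol.
Mass of Cu = 4.5537 × 63.55 = 289.39 g.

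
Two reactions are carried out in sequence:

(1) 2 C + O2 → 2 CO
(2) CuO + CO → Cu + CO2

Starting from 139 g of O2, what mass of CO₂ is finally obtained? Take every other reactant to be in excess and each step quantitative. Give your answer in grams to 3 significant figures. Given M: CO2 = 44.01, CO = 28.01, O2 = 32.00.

382 g

n(O2) = 139.0 / 32.00 = 4.344 mol.
Step 1 gives a 1:2 ratio of O2 to CO, so n(CO) = 8.688 mol.
In step 2 the CO:CO2 ratio is 1:1, so n(CO2) = 8.688 mol.
Mass of CO2 = 8.688 × 44.01 = 382.3 g.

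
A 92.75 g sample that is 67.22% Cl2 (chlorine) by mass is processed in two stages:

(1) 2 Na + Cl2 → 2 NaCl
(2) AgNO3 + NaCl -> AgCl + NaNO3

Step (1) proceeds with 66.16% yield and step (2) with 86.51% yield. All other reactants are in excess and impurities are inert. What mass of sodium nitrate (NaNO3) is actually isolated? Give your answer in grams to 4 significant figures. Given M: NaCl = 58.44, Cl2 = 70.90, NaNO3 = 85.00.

85.56 g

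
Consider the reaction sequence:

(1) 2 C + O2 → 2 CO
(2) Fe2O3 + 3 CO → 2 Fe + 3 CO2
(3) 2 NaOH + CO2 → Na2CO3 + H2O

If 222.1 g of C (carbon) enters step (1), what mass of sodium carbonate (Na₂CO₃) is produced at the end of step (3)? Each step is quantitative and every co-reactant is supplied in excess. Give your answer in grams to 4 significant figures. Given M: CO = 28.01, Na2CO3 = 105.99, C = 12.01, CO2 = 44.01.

n(C) = 222.1 / 12.01 = 18.493 mol.
Reaction (1): C→CO ratio 2:2 ⇒ n(CO) = 18.493 mol.
Reaction (2): CO→CO2 ratio 3:3 ⇒ n(CO2) = 18.493 mol.
Reaction (3): CO2→Na2CO3 ratio 1:1 ⇒ n(Na2CO3) = 18.493 mol.
Mass of Na2CO3 = 18.493 × 105.99 = 1960.1 g.

1960 g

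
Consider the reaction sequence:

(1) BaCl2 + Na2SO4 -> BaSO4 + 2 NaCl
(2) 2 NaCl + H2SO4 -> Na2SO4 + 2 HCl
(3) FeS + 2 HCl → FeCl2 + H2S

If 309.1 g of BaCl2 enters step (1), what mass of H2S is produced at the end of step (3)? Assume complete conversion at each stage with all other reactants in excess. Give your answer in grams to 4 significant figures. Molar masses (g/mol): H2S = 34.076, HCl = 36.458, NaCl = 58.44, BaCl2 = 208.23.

50.58 g

n(BaCl2) = 309.1 / 208.23 = 1.4844 mol.
Reaction (1): BaCl2→NaCl ratio 1:2 ⇒ n(NaCl) = 2.9688 mol.
Reaction (2): NaCl→HCl ratio 2:2 ⇒ n(HCl) = 2.9688 mol.
Reaction (3): HCl→H2S ratio 2:1 ⇒ n(H2S) = 1.4844 mol.
Mass of H2S = 1.4844 × 34.076 = 50.583 g.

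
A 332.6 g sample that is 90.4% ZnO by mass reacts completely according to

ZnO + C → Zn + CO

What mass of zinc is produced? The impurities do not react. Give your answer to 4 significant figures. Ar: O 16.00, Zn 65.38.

241.6 g

Mass of pure ZnO = 332.6 g × 0.904 = 300.67 g.
M(ZnO) = 65.38 + 16.00 = 81.38 g/mol.
M(Zn) = 65.38 g/mol.
n(ZnO) = 300.67 g / 81.38 g/mol = 3.6946 mol.
From the equation the ZnO:Zn mole ratio is 1:1, so n(Zn) = 3.6946 × 1/1 = 3.6946 mol.
Mass of Zn = 3.6946 mol × 65.38 g/mol = 241.56 g.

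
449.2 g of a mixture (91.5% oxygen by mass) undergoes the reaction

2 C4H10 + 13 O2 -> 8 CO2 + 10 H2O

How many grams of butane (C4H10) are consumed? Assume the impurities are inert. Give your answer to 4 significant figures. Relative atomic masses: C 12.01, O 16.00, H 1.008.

114.8 g

Mass of pure O2 = 449.2 g × 0.915 = 411.02 g.
M(O2) = 2(16.00) = 32.00 g/mol.
M(C4H10) = 4(12.01) + 10(1.008) = 58.12 g/mol.
n(O2) = 411.02 g / 32.00 g/mol = 12.844 mol.
From the equation the O2:C4H10 mole ratio is 13:2, so n(C4H10) = 12.844 × 2/13 = 1.9760 mol.
Mass of C4H10 = 1.9760 mol × 58.12 g/mol = 114.85 g.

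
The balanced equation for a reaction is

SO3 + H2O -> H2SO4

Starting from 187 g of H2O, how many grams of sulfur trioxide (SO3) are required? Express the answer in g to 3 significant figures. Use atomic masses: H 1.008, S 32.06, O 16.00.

M(H2O) = 2(1.008) + 16.00 = 18.016 g/mol.
M(SO3) = 32.06 + 3(16.00) = 80.06 g/mol.
n(H2O) = 187.0 g / 18.016 g/mol = 10.38 mol.
From the equation the H2O:SO3 mole ratio is 1:1, so n(SO3) = 10.38 × 1/1 = 10.38 mol.
Mass of SO3 = 10.38 mol × 80.06 g/mol = 831.0 g.

831 g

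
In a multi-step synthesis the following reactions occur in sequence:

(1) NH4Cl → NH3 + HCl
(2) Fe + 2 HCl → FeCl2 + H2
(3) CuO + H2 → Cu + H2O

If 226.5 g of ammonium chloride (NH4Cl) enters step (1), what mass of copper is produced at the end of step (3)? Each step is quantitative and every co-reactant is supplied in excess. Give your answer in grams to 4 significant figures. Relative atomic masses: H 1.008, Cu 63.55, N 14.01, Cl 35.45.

M(NH4Cl) = 14.01 + 4(1.008) + 35.45 = 53.492 g/mol.
M(Cu) = 63.55 g/mol.
n(NH4Cl) = 226.5 / 53.492 = 4.2343 mol.
Reaction (1): NH4Cl→HCl ratio 1:1 ⇒ n(HCl) = 4.2343 mol.
Reaction (2): HCl→H2 ratio 2:1 ⇒ n(H2) = 2.1171 mol.
Reaction (3): H2→Cu ratio 1:1 ⇒ n(Cu) = 2.1171 mol.
Mass of Cu = 2.1171 × 63.55 = 134.54 g.

134.5 g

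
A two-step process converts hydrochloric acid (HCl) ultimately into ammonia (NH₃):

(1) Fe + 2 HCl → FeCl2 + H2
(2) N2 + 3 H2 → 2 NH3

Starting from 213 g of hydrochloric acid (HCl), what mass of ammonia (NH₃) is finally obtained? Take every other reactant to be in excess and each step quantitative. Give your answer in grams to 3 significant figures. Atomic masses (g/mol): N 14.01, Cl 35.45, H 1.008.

M(HCl) = 1.008 + 35.45 = 36.458 g/mol.
M(NH3) = 14.01 + 3(1.008) = 17.034 g/mol.
n(HCl) = 213.0 / 36.458 = 5.842 mol.
Step 1 gives a 2:1 ratio of HCl to H2, so n(H2) = 2.921 mol.
In step 2 the H2:NH3 ratio is 3:2, so n(NH3) = 1.947 mol.
Mass of NH3 = 1.947 × 17.034 = 33.17 g.

33.2 g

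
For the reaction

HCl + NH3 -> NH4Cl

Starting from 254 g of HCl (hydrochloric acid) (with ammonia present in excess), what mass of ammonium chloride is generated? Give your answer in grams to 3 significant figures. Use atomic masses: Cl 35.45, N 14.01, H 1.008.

373 g

M(HCl) = 1.008 + 35.45 = 36.458 g/mol.
M(NH4Cl) = 14.01 + 4(1.008) + 35.45 = 53.492 g/mol.
n(HCl) = 254.0 g / 36.458 g/mol = 6.967 mol.
From the equation the HCl:NH4Cl mole ratio is 1:1, so n(NH4Cl) = 6.967 × 1/1 = 6.967 mol.
Mass of NH4Cl = 6.967 mol × 53.492 g/mol = 372.7 g.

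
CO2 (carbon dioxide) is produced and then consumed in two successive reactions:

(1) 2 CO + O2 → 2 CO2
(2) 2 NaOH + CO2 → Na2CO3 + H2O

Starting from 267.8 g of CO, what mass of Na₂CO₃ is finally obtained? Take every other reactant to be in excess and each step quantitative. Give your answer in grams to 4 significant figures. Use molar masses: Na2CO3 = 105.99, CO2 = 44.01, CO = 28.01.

n(CO) = 267.80 / 28.01 = 9.5609 mol.
Step 1 gives a 2:2 ratio of CO to CO2, so n(CO2) = 9.5609 mol.
In step 2 the CO2:Na2CO3 ratio is 1:1, so n(Na2CO3) = 9.5609 mol.
Mass of Na2CO3 = 9.5609 × 105.99 = 1013.4 g.

1013 g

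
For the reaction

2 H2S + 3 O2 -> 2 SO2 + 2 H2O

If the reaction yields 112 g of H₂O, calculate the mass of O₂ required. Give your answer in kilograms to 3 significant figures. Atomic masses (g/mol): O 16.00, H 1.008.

0.298 kg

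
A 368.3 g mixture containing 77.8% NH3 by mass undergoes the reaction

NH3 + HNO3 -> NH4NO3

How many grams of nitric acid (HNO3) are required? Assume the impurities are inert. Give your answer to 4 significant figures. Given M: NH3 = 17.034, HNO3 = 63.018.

Mass of pure NH3 = 368.3 g × 0.778 = 286.54 g.
n(NH3) = 286.54 g / 17.034 g/mol = 16.821 mol.
From the equation the NH3:HNO3 mole ratio is 1:1, so n(HNO3) = 16.821 × 1/1 = 16.821 mol.
Mass of HNO3 = 16.821 mol × 63.018 g/mol = 1060.1 g.

1060 g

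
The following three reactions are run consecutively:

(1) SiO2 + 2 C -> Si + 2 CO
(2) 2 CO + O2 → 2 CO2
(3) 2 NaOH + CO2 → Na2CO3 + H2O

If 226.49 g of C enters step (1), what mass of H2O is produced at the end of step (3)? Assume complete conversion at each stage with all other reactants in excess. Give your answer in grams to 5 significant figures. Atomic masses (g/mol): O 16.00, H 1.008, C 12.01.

M(C) = 12.01 g/mol.
M(H2O) = 2(1.008) + 16.00 = 18.016 g/mol.
n(C) = 226.49 / 12.01 = 18.8585 mol.
Reaction (1): C→CO ratio 2:2 ⇒ n(CO) = 18.8585 mol.
Reaction (2): CO→CO2 ratio 2:2 ⇒ n(CO2) = 18.8585 mol.
Reaction (3): CO2→H2O ratio 1:1 ⇒ n(H2O) = 18.8585 mol.
Mass of H2O = 18.8585 × 18.016 = 339.754 g.

339.75 g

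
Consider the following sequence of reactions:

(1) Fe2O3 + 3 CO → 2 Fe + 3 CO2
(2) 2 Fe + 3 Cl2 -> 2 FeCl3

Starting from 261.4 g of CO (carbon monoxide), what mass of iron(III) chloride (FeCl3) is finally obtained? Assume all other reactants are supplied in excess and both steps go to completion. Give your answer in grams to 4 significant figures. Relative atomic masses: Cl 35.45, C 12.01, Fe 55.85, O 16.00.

M(CO) = 12.01 + 16.00 = 28.01 g/mol.
M(FeCl3) = 55.85 + 3(35.45) = 162.20 g/mol.
n(CO) = 261.40 / 28.01 = 9.3324 mol.
Step 1 gives a 3:2 ratio of CO to Fe, so n(Fe) = 6.2216 mol.
In step 2 the Fe:FeCl3 ratio is 2:2, so n(FeCl3) = 6.2216 mol.
Mass of FeCl3 = 6.2216 × 162.20 = 1009.1 g.

1009 g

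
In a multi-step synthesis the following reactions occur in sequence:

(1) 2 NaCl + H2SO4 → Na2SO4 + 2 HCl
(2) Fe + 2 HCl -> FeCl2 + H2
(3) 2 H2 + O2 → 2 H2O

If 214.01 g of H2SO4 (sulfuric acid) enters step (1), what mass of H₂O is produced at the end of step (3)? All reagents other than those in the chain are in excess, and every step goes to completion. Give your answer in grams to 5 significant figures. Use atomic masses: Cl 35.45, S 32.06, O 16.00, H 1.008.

39.312 g

M(H2SO4) = 2(1.008) + 32.06 + 4(16.00) = 98.076 g/mol.
M(H2O) = 2(1.008) + 16.00 = 18.016 g/mol.
n(H2SO4) = 214.01 / 98.076 = 2.18208 mol.
Reaction (1): H2SO4→HCl ratio 1:2 ⇒ n(HCl) = 4.36417 mol.
Reaction (2): HCl→H2 ratio 2:1 ⇒ n(H2) = 2.18208 mol.
Reaction (3): H2→H2O ratio 2:2 ⇒ n(H2O) = 2.18208 mol.
Mass of H2O = 2.18208 × 18.016 = 39.3124 g.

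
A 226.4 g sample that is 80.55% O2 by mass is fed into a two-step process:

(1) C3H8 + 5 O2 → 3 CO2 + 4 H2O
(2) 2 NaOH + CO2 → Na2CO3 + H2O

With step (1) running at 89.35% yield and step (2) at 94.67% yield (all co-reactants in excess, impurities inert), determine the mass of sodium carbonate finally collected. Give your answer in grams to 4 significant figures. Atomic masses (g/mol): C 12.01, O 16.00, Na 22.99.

306.6 g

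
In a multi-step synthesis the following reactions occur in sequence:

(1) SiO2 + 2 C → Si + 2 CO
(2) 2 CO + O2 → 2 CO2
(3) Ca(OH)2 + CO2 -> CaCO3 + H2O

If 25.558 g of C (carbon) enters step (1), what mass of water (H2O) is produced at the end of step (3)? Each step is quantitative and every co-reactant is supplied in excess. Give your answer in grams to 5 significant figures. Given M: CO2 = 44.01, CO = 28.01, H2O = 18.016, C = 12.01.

n(C) = 25.558 / 12.01 = 2.12806 mol.
Reaction (1): C→CO ratio 2:2 ⇒ n(CO) = 2.12806 mol.
Reaction (2): CO→CO2 ratio 2:2 ⇒ n(CO2) = 2.12806 mol.
Reaction (3): CO2→H2O ratio 1:1 ⇒ n(H2O) = 2.12806 mol.
Mass of H2O = 2.12806 × 18.016 = 38.3391 g.

38.339 g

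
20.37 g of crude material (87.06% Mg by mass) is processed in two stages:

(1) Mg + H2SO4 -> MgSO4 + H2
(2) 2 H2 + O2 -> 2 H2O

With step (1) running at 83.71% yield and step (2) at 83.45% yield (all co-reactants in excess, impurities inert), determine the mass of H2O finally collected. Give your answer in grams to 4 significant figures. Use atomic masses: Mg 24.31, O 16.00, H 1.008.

Pure Mg = 20.37 × 0.8706 = 17.734 g.
M(Mg) = 24.31 g/mol.
M(H2O) = 2(1.008) + 16.00 = 18.016 g/mol.
n(Mg) = 17.734 / 24.31 = 0.72950 mol.
Step 1 (Mg:H2 = 1:1): theoretical n(H2) = 0.72950 mol; at 83.71% yield, n(H2) = 0.61066 mol.
Step 2 (H2:H2O = 2:2): theoretical n(H2O) = 0.61066 mol, so theoretical mass = 0.61066 × 18.016 = 11.002 g.
At 83.45% yield, actual mass of H2O = 11.002 × 0.8345 = 9.1809 g.

9.181 g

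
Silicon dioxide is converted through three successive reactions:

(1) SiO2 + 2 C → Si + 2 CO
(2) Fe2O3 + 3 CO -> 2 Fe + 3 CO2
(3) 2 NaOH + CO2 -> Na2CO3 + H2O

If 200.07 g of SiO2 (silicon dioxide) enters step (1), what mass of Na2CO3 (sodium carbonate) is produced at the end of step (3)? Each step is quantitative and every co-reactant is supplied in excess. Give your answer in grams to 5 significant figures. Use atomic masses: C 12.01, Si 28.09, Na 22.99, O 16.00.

705.79 g

M(SiO2) = 28.09 + 2(16.00) = 60.09 g/mol.
M(Na2CO3) = 2(22.99) + 12.01 + 3(16.00) = 105.99 g/mol.
n(SiO2) = 200.07 / 60.09 = 3.32951 mol.
Reaction (1): SiO2→CO ratio 1:2 ⇒ n(CO) = 6.65901 mol.
Reaction (2): CO→CO2 ratio 3:3 ⇒ n(CO2) = 6.65901 mol.
Reaction (3): CO2→Na2CO3 ratio 1:1 ⇒ n(Na2CO3) = 6.65901 mol.
Mass of Na2CO3 = 6.65901 × 105.99 = 705.789 g.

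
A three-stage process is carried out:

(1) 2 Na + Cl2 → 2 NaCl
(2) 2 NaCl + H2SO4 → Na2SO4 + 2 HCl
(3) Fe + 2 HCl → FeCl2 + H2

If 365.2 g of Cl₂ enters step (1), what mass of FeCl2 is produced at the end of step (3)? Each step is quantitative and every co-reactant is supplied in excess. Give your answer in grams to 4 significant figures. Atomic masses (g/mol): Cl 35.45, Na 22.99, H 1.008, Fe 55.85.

652.9 g

M(Cl2) = 2(35.45) = 70.90 g/mol.
M(FeCl2) = 55.85 + 2(35.45) = 126.75 g/mol.
n(Cl2) = 365.2 / 70.90 = 5.1509 mol.
Reaction (1): Cl2→NaCl ratio 1:2 ⇒ n(NaCl) = 10.302 mol.
Reaction (2): NaCl→HCl ratio 2:2 ⇒ n(HCl) = 10.302 mol.
Reaction (3): HCl→FeCl2 ratio 2:1 ⇒ n(FeCl2) = 5.1509 mol.
Mass of FeCl2 = 5.1509 × 126.75 = 652.88 g.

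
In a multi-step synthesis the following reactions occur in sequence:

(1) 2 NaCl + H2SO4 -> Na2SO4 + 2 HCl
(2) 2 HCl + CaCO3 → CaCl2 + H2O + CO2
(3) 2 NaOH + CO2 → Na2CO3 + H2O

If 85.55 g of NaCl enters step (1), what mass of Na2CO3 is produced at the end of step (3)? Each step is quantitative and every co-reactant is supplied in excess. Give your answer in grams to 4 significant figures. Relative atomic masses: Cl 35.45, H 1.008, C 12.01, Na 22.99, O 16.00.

77.58 g

M(NaCl) = 22.99 + 35.45 = 58.44 g/mol.
M(Na2CO3) = 2(22.99) + 12.01 + 3(16.00) = 105.99 g/mol.
n(NaCl) = 85.55 / 58.44 = 1.4639 mol.
Reaction (1): NaCl→HCl ratio 2:2 ⇒ n(HCl) = 1.4639 mol.
Reaction (2): HCl→CO2 ratio 2:1 ⇒ n(CO2) = 0.73195 mol.
Reaction (3): CO2→Na2CO3 ratio 1:1 ⇒ n(Na2CO3) = 0.73195 mol.
Mass of Na2CO3 = 0.73195 × 105.99 = 77.579 g.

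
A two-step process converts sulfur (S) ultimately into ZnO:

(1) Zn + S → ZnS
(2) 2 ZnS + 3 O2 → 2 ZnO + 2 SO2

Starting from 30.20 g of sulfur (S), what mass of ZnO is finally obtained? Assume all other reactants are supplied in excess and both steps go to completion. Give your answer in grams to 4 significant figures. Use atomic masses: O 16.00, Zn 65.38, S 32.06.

M(S) = 32.06 g/mol.
M(ZnO) = 65.38 + 16.00 = 81.38 g/mol.
n(S) = 30.200 / 32.06 = 0.94198 mol.
Step 1 gives a 1:1 ratio of S to ZnS, so n(ZnS) = 0.94198 mol.
In step 2 the ZnS:ZnO ratio is 2:2, so n(ZnO) = 0.94198 mol.
Mass of ZnO = 0.94198 × 81.38 = 76.659 g.

76.66 g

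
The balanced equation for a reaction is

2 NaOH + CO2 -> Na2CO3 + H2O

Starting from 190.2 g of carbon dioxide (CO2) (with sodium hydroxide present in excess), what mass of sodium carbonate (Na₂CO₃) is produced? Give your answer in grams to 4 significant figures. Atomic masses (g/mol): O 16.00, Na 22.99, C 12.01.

458.1 g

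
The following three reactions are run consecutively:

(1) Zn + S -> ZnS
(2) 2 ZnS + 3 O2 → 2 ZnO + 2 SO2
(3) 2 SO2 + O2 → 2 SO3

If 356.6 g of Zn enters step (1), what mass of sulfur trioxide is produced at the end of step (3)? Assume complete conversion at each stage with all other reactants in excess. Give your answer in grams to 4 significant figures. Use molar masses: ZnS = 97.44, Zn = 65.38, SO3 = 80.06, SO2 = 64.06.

436.7 g

n(Zn) = 356.6 / 65.38 = 5.4543 mol.
Reaction (1): Zn→ZnS ratio 1:1 ⇒ n(ZnS) = 5.4543 mol.
Reaction (2): ZnS→SO2 ratio 2:2 ⇒ n(SO2) = 5.4543 mol.
Reaction (3): SO2→SO3 ratio 2:2 ⇒ n(SO3) = 5.4543 mol.
Mass of SO3 = 5.4543 × 80.06 = 436.67 g.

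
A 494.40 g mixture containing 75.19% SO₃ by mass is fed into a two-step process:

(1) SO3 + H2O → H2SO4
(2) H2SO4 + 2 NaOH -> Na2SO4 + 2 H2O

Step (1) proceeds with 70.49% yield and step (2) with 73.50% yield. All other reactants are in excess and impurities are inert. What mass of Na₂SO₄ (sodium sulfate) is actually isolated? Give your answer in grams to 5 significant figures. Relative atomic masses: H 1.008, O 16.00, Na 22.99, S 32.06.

341.70 g

Pure SO3 = 494.40 × 0.7519 = 371.739 g.
M(SO3) = 32.06 + 3(16.00) = 80.06 g/mol.
M(Na2SO4) = 2(22.99) + 32.06 + 4(16.00) = 142.04 g/mol.
n(SO3) = 371.739 / 80.06 = 4.64326 mol.
Step 1 (SO3:H2SO4 = 1:1): theoretical n(H2SO4) = 4.64326 mol; at 70.49% yield, n(H2SO4) = 3.27303 mol.
Step 2 (H2SO4:Na2SO4 = 1:1): theoretical n(Na2SO4) = 3.27303 mol, so theoretical mass = 3.27303 × 142.04 = 464.902 g.
At 73.50% yield, actual mass of Na2SO4 = 464.902 × 0.7350 = 341.703 g.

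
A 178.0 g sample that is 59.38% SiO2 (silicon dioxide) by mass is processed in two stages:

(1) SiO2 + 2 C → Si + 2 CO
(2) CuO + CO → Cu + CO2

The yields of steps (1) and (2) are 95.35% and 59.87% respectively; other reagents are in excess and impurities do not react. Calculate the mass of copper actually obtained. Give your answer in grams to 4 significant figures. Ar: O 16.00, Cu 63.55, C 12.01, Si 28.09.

127.6 g

Pure SiO2 = 178.0 × 0.5938 = 105.70 g.
M(SiO2) = 28.09 + 2(16.00) = 60.09 g/mol.
M(Cu) = 63.55 g/mol.
n(SiO2) = 105.70 / 60.09 = 1.7590 mol.
Step 1 (SiO2:CO = 1:2): theoretical n(CO) = 3.5179 mol; at 95.35% yield, n(CO) = 3.3544 mol.
Step 2 (CO:Cu = 1:1): theoretical n(Cu) = 3.3544 mol, so theoretical mass = 3.3544 × 63.55 = 213.17 g.
At 59.87% yield, actual mass of Cu = 213.17 × 0.5987 = 127.62 g.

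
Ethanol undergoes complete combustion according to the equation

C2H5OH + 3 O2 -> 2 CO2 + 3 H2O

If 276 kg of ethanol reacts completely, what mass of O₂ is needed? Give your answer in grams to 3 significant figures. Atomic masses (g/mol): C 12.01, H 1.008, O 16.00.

M(C2H5OH) = 2(12.01) + 6(1.008) + 16.00 = 46.068 g/mol.
M(O2) = 2(16.00) = 32.00 g/mol.
Convert: 276 kg = 276000 g.
n(C2H5OH) = 276000 g / 46.068 g/mol = 5991 mol.
From the equation the C2H5OH:O2 mole ratio is 1:3, so n(O2) = 5991 × 3/1 = 17970 mol.
Mass of O2 = 17970 mol × 32.00 g/mol = 575100 g.

575000 g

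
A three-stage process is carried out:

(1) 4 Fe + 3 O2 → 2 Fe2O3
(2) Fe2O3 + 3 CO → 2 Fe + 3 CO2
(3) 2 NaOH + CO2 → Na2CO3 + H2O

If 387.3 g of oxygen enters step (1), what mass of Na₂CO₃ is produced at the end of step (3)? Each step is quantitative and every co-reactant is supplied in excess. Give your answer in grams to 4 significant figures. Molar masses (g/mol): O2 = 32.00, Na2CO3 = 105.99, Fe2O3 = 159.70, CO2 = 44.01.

2566 g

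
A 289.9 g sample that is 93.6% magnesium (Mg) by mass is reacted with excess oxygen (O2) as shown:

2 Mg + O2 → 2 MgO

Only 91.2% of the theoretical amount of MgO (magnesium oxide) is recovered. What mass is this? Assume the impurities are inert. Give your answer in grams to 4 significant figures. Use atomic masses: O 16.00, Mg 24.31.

410.3 g

Pure Mg available = 289.9 g × 0.936 = 271.35 g.
M(Mg) = 24.31 g/mol.
M(MgO) = 24.31 + 16.00 = 40.31 g/mol.
n(Mg) = 271.35 g / 24.31 g/mol = 11.162 mol.
From the equation the Mg:MgO mole ratio is 2:2, so n(MgO) = 11.162 × 2/2 = 11.162 mol.
Mass of MgO = 11.162 mol × 40.31 g/mol = 449.94 g.
Actual mass collected = 449.94 g × 0.912 = 410.34 g.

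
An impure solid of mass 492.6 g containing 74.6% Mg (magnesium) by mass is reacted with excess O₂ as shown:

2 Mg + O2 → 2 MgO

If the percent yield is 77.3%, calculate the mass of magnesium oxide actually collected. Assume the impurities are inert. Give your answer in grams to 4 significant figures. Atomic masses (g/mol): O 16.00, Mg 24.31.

471.0 g

Pure Mg available = 492.6 g × 0.746 = 367.48 g.
M(Mg) = 24.31 g/mol.
M(MgO) = 24.31 + 16.00 = 40.31 g/mol.
n(Mg) = 367.48 g / 24.31 g/mol = 15.116 mol.
From the equation the Mg:MgO mole ratio is 2:2, so n(MgO) = 15.116 × 2/2 = 15.116 mol.
Mass of MgO = 15.116 mol × 40.31 g/mol = 609.34 g.
Actual mass collected = 609.34 g × 0.773 = 471.02 g.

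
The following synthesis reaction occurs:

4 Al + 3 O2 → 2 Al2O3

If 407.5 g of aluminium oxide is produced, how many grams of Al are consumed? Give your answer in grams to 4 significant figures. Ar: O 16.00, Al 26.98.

215.7 g

M(Al2O3) = 2(26.98) + 3(16.00) = 101.96 g/mol.
M(Al) = 26.98 g/mol.
n(Al2O3) = 407.50 g / 101.96 g/mol = 3.9967 mol.
From the equation the Al2O3:Al mole ratio is 2:4, so n(Al) = 3.9967 × 4/2 = 7.9933 mol.
Mass of Al = 7.9933 mol × 26.98 g/mol = 215.66 g.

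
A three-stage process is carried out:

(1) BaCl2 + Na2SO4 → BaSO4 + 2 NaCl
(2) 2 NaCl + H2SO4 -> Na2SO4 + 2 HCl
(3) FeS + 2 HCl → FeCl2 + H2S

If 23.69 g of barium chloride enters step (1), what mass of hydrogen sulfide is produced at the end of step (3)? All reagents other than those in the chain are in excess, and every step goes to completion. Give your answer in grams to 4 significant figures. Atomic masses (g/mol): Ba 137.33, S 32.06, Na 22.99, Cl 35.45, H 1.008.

M(BaCl2) = 137.33 + 2(35.45) = 208.23 g/mol.
M(H2S) = 2(1.008) + 32.06 = 34.076 g/mol.
n(BaCl2) = 23.69 / 208.23 = 0.11377 mol.
Reaction (1): BaCl2→NaCl ratio 1:2 ⇒ n(NaCl) = 0.22754 mol.
Reaction (2): NaCl→HCl ratio 2:2 ⇒ n(HCl) = 0.22754 mol.
Reaction (3): HCl→H2S ratio 2:1 ⇒ n(H2S) = 0.11377 mol.
Mass of H2S = 0.11377 × 34.076 = 3.8768 g.

3.877 g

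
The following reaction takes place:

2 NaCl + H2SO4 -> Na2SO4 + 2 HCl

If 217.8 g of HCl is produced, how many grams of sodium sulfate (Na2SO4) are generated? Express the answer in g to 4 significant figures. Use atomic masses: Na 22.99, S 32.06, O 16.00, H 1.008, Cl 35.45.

424.3 g

M(HCl) = 1.008 + 35.45 = 36.458 g/mol.
M(Na2SO4) = 2(22.99) + 32.06 + 4(16.00) = 142.04 g/mol.
n(HCl) = 217.80 g / 36.458 g/mol = 5.9740 mol.
From the equation the HCl:Na2SO4 mole ratio is 2:1, so n(Na2SO4) = 5.9740 × 1/2 = 2.9870 mol.
Mass of Na2SO4 = 2.9870 mol × 142.04 g/mol = 424.27 g.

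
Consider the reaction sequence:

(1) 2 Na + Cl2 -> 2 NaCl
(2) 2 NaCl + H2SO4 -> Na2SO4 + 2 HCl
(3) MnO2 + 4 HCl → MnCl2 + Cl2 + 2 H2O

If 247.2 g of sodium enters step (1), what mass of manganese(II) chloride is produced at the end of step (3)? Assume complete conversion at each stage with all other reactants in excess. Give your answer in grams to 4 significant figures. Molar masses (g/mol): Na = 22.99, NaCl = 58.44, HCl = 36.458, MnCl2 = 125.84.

n(Na) = 247.2 / 22.99 = 10.753 mol.
Reaction (1): Na→NaCl ratio 2:2 ⇒ n(NaCl) = 10.753 mol.
Reaction (2): NaCl→HCl ratio 2:2 ⇒ n(HCl) = 10.753 mol.
Reaction (3): HCl→MnCl2 ratio 4:1 ⇒ n(MnCl2) = 2.6881 mol.
Mass of MnCl2 = 2.6881 × 125.84 = 338.27 g.

338.3 g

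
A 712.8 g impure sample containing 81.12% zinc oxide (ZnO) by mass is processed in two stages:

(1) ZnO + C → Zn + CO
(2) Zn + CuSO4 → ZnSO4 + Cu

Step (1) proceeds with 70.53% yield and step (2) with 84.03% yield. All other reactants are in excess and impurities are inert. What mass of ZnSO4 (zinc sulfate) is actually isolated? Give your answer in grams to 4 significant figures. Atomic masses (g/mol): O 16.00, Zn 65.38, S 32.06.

679.8 g

Pure ZnO = 712.8 × 0.8112 = 578.22 g.
M(ZnO) = 65.38 + 16.00 = 81.38 g/mol.
M(ZnSO4) = 65.38 + 32.06 + 4(16.00) = 161.44 g/mol.
n(ZnO) = 578.22 / 81.38 = 7.1052 mol.
Step 1 (ZnO:Zn = 1:1): theoretical n(Zn) = 7.1052 mol; at 70.53% yield, n(Zn) = 5.0113 mol.
Step 2 (Zn:ZnSO4 = 1:1): theoretical n(ZnSO4) = 5.0113 mol, so theoretical mass = 5.0113 × 161.44 = 809.03 g.
At 84.03% yield, actual mass of ZnSO4 = 809.03 × 0.8403 = 679.83 g.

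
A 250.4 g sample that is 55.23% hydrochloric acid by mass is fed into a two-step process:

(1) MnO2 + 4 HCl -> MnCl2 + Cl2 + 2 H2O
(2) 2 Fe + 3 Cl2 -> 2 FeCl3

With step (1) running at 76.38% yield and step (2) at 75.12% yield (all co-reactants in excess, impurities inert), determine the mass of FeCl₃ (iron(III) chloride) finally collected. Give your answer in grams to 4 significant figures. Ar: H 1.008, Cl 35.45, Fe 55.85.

58.84 g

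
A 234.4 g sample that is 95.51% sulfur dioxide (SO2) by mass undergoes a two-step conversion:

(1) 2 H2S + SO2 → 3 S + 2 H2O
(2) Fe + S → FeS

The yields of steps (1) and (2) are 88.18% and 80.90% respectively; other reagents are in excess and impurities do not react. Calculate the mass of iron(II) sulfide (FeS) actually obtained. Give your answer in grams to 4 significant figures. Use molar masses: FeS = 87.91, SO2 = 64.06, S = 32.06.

657.5 g

Pure SO2 = 234.4 × 0.9551 = 223.88 g.
n(SO2) = 223.88 / 64.06 = 3.4948 mol.
Step 1 (SO2:S = 1:3): theoretical n(S) = 10.484 mol; at 88.18% yield, n(S) = 9.2451 mol.
Step 2 (S:FeS = 1:1): theoretical n(FeS) = 9.2451 mol, so theoretical mass = 9.2451 × 87.91 = 812.74 g.
At 80.90% yield, actual mass of FeS = 812.74 × 0.8090 = 657.50 g.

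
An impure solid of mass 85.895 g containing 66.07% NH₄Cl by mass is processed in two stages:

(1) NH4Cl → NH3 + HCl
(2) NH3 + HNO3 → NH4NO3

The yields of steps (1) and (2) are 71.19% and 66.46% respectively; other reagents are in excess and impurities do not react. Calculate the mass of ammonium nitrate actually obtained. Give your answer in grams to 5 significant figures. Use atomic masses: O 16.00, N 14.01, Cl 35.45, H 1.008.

Pure NH4Cl = 85.895 × 0.6607 = 56.7508 g.
M(NH4Cl) = 14.01 + 4(1.008) + 35.45 = 53.492 g/mol.
M(NH4NO3) = 2(14.01) + 4(1.008) + 3(16.00) = 80.052 g/mol.
n(NH4Cl) = 56.7508 / 53.492 = 1.06092 mol.
Step 1 (NH4Cl:NH3 = 1:1): theoretical n(NH3) = 1.06092 mol; at 71.19% yield, n(NH3) = 0.755270 mol.
Step 2 (NH3:NH4NO3 = 1:1): theoretical n(NH4NO3) = 0.755270 mol, so theoretical mass = 0.755270 × 80.052 = 60.4609 g.
At 66.46% yield, actual mass of NH4NO3 = 60.4609 × 0.6646 = 40.1823 g.

40.182 g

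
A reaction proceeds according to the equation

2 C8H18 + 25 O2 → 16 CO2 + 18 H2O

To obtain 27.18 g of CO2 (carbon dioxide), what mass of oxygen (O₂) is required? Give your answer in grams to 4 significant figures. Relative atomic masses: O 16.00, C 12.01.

30.88 g

M(CO2) = 12.01 + 2(16.00) = 44.01 g/mol.
M(O2) = 2(16.00) = 32.00 g/mol.
n(CO2) = 27.180 g / 44.01 g/mol = 0.61759 mol.
From the equation the CO2:O2 mole ratio is 16:25, so n(O2) = 0.61759 × 25/16 = 0.96498 mol.
Mass of O2 = 0.96498 mol × 32.00 g/mol = 30.879 g.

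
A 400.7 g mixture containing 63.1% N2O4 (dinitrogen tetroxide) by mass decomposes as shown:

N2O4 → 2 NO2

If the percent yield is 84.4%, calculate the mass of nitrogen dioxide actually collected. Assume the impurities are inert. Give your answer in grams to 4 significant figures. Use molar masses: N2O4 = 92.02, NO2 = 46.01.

213.4 g

Pure N2O4 available = 400.7 g × 0.631 = 252.84 g.
n(N2O4) = 252.84 g / 92.02 g/mol = 2.7477 mol.
From the equation the N2O4:NO2 mole ratio is 1:2, so n(NO2) = 2.7477 × 2/1 = 5.4954 mol.
Mass of NO2 = 5.4954 mol × 46.01 g/mol = 252.84 g.
Actual mass collected = 252.84 g × 0.844 = 213.40 g.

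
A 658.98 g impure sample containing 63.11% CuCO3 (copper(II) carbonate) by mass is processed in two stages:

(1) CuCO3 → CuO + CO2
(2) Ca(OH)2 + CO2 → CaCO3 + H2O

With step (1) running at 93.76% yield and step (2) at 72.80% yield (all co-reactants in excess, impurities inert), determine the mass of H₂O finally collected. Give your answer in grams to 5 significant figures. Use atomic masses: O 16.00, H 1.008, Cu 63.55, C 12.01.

41.390 g

Pure CuCO3 = 658.98 × 0.6311 = 415.882 g.
M(CuCO3) = 63.55 + 12.01 + 3(16.00) = 123.56 g/mol.
M(H2O) = 2(1.008) + 16.00 = 18.016 g/mol.
n(CuCO3) = 415.882 / 123.56 = 3.36583 mol.
Step 1 (CuCO3:CO2 = 1:1): theoretical n(CO2) = 3.36583 mol; at 93.76% yield, n(CO2) = 3.15580 mol.
Step 2 (CO2:H2O = 1:1): theoretical n(H2O) = 3.15580 mol, so theoretical mass = 3.15580 × 18.016 = 56.8550 g.
At 72.80% yield, actual mass of H2O = 56.8550 × 0.7280 = 41.3904 g.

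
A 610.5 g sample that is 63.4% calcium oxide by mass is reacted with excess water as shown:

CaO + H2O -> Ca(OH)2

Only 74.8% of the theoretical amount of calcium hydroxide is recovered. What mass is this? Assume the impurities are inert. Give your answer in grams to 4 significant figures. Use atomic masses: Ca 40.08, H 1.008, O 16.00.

Pure CaO available = 610.5 g × 0.634 = 387.06 g.
M(CaO) = 40.08 + 16.00 = 56.08 g/mol.
M(Ca(OH)2) = 40.08 + 2(16.00) + 2(1.008) = 74.096 g/mol.
n(CaO) = 387.06 g / 56.08 g/mol = 6.9019 mol.
From the equation the CaO:Ca(OH)2 mole ratio is 1:1, so n(Ca(OH)2) = 6.9019 × 1/1 = 6.9019 mol.
Mass of Ca(OH)2 = 6.9019 mol × 74.096 g/mol = 511.40 g.
Actual mass collected = 511.40 g × 0.748 = 382.53 g.

382.5 g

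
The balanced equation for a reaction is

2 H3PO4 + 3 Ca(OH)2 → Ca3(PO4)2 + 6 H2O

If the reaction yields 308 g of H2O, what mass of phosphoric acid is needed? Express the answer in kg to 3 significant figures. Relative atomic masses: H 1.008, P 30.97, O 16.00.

M(H2O) = 2(1.008) + 16.00 = 18.016 g/mol.
M(H3PO4) = 3(1.008) + 30.97 + 4(16.00) = 97.994 g/mol.
n(H2O) = 308.0 g / 18.016 g/mol = 17.10 mol.
From the equation the H2O:H3PO4 mole ratio is 6:2, so n(H3PO4) = 17.10 × 2/6 = 5.699 mol.
Mass of H3PO4 = 5.699 mol × 97.994 g/mol = 558.4 g.
Converting to kg: 558.4 g = 0.558 kg.

0.558 kg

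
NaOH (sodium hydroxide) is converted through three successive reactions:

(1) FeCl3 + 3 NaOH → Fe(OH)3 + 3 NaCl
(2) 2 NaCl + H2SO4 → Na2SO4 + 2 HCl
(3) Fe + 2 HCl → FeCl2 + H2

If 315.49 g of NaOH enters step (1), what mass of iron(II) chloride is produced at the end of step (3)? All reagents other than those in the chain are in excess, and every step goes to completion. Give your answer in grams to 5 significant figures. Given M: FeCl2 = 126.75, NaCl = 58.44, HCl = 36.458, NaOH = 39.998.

n(NaOH) = 315.49 / 39.998 = 7.88764 mol.
Reaction (1): NaOH→NaCl ratio 3:3 ⇒ n(NaCl) = 7.88764 mol.
Reaction (2): NaCl→HCl ratio 2:2 ⇒ n(HCl) = 7.88764 mol.
Reaction (3): HCl→FeCl2 ratio 2:1 ⇒ n(FeCl2) = 3.94382 mol.
Mass of FeCl2 = 3.94382 × 126.75 = 499.879 g.

499.88 g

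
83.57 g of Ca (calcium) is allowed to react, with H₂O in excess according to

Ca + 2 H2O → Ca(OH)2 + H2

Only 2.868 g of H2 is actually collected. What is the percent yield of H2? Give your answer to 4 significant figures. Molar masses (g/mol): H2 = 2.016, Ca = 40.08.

n(Ca) = 83.570 g / 40.08 g/mol = 2.0851 mol.
From the equation the Ca:H2 mole ratio is 1:1, so n(H2) = 2.0851 × 1/1 = 2.0851 mol.
Mass of H2 = 2.0851 mol × 2.016 g/mol = 4.2035 g.
This is the theoretical yield. Percent yield = 2.868 g / 4.2035 g × 100% = 68.229%.

68.23 %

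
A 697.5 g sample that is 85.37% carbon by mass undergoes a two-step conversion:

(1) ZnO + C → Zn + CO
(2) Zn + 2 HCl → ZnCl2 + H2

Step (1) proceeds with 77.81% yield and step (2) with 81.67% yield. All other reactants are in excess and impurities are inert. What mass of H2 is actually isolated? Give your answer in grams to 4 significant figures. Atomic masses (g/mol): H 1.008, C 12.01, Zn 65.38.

63.52 g

Pure C = 697.5 × 0.8537 = 595.46 g.
M(C) = 12.01 g/mol.
M(H2) = 2(1.008) = 2.016 g/mol.
n(C) = 595.46 / 12.01 = 49.580 mol.
Step 1 (C:Zn = 1:1): theoretical n(Zn) = 49.580 mol; at 77.81% yield, n(Zn) = 38.578 mol.
Step 2 (Zn:H2 = 1:1): theoretical n(H2) = 38.578 mol, so theoretical mass = 38.578 × 2.016 = 77.774 g.
At 81.67% yield, actual mass of H2 = 77.774 × 0.8167 = 63.518 g.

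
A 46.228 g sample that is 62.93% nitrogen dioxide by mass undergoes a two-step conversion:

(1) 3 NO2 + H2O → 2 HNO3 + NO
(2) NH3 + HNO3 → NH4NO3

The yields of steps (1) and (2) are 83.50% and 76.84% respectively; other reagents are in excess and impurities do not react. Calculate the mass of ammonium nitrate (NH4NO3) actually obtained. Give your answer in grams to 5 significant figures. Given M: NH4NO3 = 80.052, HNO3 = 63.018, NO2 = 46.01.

21.650 g

Pure NO2 = 46.228 × 0.6293 = 29.0913 g.
n(NO2) = 29.0913 / 46.01 = 0.632282 mol.
Step 1 (NO2:HNO3 = 3:2): theoretical n(HNO3) = 0.421521 mol; at 83.50% yield, n(HNO3) = 0.351970 mol.
Step 2 (HNO3:NH4NO3 = 1:1): theoretical n(NH4NO3) = 0.351970 mol, so theoretical mass = 0.351970 × 80.052 = 28.1759 g.
At 76.84% yield, actual mass of NH4NO3 = 28.1759 × 0.7684 = 21.6504 g.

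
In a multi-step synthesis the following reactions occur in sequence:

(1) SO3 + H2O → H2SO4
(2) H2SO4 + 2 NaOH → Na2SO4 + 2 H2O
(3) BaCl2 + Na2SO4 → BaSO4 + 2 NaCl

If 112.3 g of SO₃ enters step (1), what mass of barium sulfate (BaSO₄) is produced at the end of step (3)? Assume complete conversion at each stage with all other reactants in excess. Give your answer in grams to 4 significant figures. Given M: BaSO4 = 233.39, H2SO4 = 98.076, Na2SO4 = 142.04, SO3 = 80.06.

327.4 g

n(SO3) = 112.3 / 80.06 = 1.4027 mol.
Reaction (1): SO3→H2SO4 ratio 1:1 ⇒ n(H2SO4) = 1.4027 mol.
Reaction (2): H2SO4→Na2SO4 ratio 1:1 ⇒ n(Na2SO4) = 1.4027 mol.
Reaction (3): Na2SO4→BaSO4 ratio 1:1 ⇒ n(BaSO4) = 1.4027 mol.
Mass of BaSO4 = 1.4027 × 233.39 = 327.38 g.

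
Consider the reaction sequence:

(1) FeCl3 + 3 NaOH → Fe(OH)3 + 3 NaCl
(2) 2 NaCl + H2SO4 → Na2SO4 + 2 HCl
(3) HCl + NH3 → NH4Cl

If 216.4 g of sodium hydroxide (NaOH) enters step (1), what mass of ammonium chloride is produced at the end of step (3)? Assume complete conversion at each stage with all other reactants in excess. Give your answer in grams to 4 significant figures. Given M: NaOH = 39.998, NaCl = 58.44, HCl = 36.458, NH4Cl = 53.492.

289.4 g

n(NaOH) = 216.4 / 39.998 = 5.4103 mol.
Reaction (1): NaOH→NaCl ratio 3:3 ⇒ n(NaCl) = 5.4103 mol.
Reaction (2): NaCl→HCl ratio 2:2 ⇒ n(HCl) = 5.4103 mol.
Reaction (3): HCl→NH4Cl ratio 1:1 ⇒ n(NH4Cl) = 5.4103 mol.
Mass of NH4Cl = 5.4103 × 53.492 = 289.41 g.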